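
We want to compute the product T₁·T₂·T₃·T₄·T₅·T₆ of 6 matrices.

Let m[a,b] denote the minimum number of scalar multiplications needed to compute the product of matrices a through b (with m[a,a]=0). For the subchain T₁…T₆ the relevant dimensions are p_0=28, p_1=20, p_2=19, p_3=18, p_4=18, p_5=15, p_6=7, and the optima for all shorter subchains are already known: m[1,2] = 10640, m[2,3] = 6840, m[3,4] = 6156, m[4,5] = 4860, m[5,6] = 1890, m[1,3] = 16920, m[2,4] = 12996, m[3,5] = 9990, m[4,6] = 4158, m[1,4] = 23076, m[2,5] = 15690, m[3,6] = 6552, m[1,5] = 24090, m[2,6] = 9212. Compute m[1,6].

m[1,6] = min over k∈[1,5] of m[1,k]+m[k+1,6]+p_{0}·p_k·p_{6}.
k=1: 0 + 9212 + 28·20·7 = 13132; k=2: 10640 + 6552 + 28·19·7 = 20916; k=3: 16920 + 4158 + 28·18·7 = 24606; k=4: 23076 + 1890 + 28·18·7 = 28494; k=5: 24090 + 0 + 28·15·7 = 27030.
Minimum: 13132 at k=1.

13132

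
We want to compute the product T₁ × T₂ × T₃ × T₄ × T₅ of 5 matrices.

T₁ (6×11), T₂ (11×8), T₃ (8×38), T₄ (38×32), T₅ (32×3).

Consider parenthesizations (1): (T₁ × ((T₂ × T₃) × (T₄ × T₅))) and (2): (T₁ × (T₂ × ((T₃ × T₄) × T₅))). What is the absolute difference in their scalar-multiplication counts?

Order (1) = (T₁ × ((T₂ × T₃) × (T₄ × T₅))): (T₂ × T₃): 11×8 by 8×38 → 11×38, cost 11·8·38 = 3344; (T₄ × T₅): 38×32 by 32×3 → 38×3, cost 38·32·3 = 3648; ((T₂ × T₃) × (T₄ × T₅)): 11×38 by 38×3 → 11×3, cost 11·38·3 = 1254; cumulative 8246; (T₁ × ((T₂ × T₃) × (T₄ × T₅))): 6×11 by 11×3 → 6×3, cost 6·11·3 = 198; cumulative 8444. Total 8444.
Order (2) = (T₁ × (T₂ × ((T₃ × T₄) × T₅))): (T₃ × T₄): 8×38 by 38×32 → 8×32, cost 8·38·32 = 9728; ((T₃ × T₄) × T₅): 8×32 by 32×3 → 8×3, cost 8·32·3 = 768; cumulative 10496; (T₂ × ((T₃ × T₄) × T₅)): 11×8 by 8×3 → 11×3, cost 11·8·3 = 264; cumulative 10760; (T₁ × (T₂ × ((T₃ × T₄) × T₅))): 6×11 by 11×3 → 6×3, cost 6·11·3 = 198; cumulative 10958. Total 10958.
Difference: |8444 − 10958| = 2514.

2514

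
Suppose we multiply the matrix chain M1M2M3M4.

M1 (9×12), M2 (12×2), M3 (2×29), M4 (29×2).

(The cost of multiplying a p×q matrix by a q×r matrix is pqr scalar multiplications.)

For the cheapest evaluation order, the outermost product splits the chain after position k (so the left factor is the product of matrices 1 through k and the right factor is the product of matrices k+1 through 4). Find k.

Adjacent pairs: M1M2 = 9·12·2 = 216; M2M3 = 12·2·29 = 696; M3M4 = 2·29·2 = 116.
Length 3: M1..M3: k=1: 0+696+9·12·29=3828; k=2: 216+0+9·2·29=738 → min 738 | M2..M4: k=2: 0+116+12·2·2=164; k=3: 696+0+12·29·2=1392 → min 164.
Top-level splits: k=1: (M1..M1)·(M2..M4) → 0+164+9·12·2 = 380; k=2: (M1..M2)·(M3..M4) → 216+116+9·2·2 = 368; k=3: (M1..M3)·(M4..M4) → 738+0+9·29·2 = 1260.
Best split is after M2, i.e. k = 2.

2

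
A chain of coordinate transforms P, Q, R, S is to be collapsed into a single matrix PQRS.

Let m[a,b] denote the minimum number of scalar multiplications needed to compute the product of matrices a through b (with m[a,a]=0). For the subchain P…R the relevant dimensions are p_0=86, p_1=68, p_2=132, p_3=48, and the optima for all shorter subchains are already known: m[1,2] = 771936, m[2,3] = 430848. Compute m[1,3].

m[1,3] = min over k∈[1,2] of m[1,k]+m[k+1,3]+p_{0}·p_k·p_{3}.
k=1: 0 + 430848 + 86·68·48 = 711552; k=2: 771936 + 0 + 86·132·48 = 1316832.
Minimum: 711552 at k=1.

711552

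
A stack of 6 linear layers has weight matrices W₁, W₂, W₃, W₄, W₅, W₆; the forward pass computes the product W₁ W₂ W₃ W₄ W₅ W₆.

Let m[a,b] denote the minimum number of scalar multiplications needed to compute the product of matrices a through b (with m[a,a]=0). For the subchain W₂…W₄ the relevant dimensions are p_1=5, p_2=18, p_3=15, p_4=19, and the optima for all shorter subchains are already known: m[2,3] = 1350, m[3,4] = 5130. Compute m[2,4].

m[2,4] = min over k∈[2,3] of m[2,k]+m[k+1,4]+p_{1}·p_k·p_{4}.
k=2: 0 + 5130 + 5·18·19 = 6840; k=3: 1350 + 0 + 5·15·19 = 2775.
Minimum: 2775 at k=3.

2775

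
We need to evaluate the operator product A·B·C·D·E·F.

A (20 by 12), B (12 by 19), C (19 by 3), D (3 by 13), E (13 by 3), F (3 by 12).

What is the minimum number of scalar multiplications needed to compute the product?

Adjacent pairs: AB = 20·12·19 = 4560; BC = 12·19·3 = 684; CD = 19·3·13 = 741; DE = 3·13·3 = 117; EF = 13·3·12 = 468.
Length 3: A..C: k=1: 0+684+20·12·3=1404; k=2: 4560+0+20·19·3=5700 → min 1404 | B..D: k=2: 0+741+12·19·13=3705; k=3: 684+0+12·3·13=1152 → min 1152 | C..E: k=3: 0+117+19·3·3=288; k=4: 741+0+19·13·3=1482 → min 288 | D..F: k=4: 0+468+3·13·12=936; k=5: 117+0+3·3·12=225 → min 225.
Length 4: A..D: k=1: 0+1152+20·12·13=4272; k=2: 4560+741+20·19·13=10241; k=3: 1404+0+20·3·13=2184 → min 2184 | B..E: k=2: 0+288+12·19·3=972; k=3: 684+117+12·3·3=909; k=4: 1152+0+12·13·3=1620 → min 909 | C..F: k=3: 0+225+19·3·12=909; k=4: 741+468+19·13·12=4173; k=5: 288+0+19·3·12=972 → min 909.
Length 5: A..E: k=1: 0+909+20·12·3=1629; k=2: 4560+288+20·19·3=5988; k=3: 1404+117+20·3·3=1701; k=4: 2184+0+20·13·3=2964 → min 1629 | B..F: k=2: 0+909+12·19·12=3645; k=3: 684+225+12·3·12=1341; k=4: 1152+468+12·13·12=3492; k=5: 909+0+12·3·12=1341 → min 1341.
Length 6: A..F: k=1: 0+1341+20·12·12=4221; k=2: 4560+909+20·19·12=10029; k=3: 1404+225+20·3·12=2349; k=4: 2184+468+20·13·12=5772; k=5: 1629+0+20·3·12=2349 → min 2349.
Optimal order: ((A·(B·C))·((D·E)·F)) with cost 2349.

2349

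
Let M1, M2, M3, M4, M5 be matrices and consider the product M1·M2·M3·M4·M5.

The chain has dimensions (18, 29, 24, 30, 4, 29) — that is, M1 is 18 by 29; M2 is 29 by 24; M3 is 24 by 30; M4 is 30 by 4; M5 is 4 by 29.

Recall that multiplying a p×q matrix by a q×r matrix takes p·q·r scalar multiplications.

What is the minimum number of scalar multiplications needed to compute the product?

9840

Adjacent pairs: M1M2 = 18·29·24 = 12528; M2M3 = 29·24·30 = 20880; M3M4 = 24·30·4 = 2880; M4M5 = 30·4·29 = 3480.
Length 3: M1..M3: k=1: 0+20880+18·29·30=36540; k=2: 12528+0+18·24·30=25488 → min 25488 | M2..M4: k=2: 0+2880+29·24·4=5664; k=3: 20880+0+29·30·4=24360 → min 5664 | M3..M5: k=3: 0+3480+24·30·29=24360; k=4: 2880+0+24·4·29=5664 → min 5664.
Length 4: M1..M4: k=1: 0+5664+18·29·4=7752; k=2: 12528+2880+18·24·4=17136; k=3: 25488+0+18·30·4=27648 → min 7752 | M2..M5: k=2: 0+5664+29·24·29=25848; k=3: 20880+3480+29·30·29=49590; k=4: 5664+0+29·4·29=9028 → min 9028.
Length 5: M1..M5: k=1: 0+9028+18·29·29=24166; k=2: 12528+5664+18·24·29=30720; k=3: 25488+3480+18·30·29=44628; k=4: 7752+0+18·4·29=9840 → min 9840.
Optimal order: ((M1·(M2·(M3·M4)))·M5) with cost 9840.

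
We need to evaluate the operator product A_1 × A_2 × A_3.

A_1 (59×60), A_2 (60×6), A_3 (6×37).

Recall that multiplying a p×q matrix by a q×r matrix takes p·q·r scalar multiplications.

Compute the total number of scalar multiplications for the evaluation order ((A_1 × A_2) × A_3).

(A_1 × A_2): 59×60 by 60×6 → 59×6, cost 59·60·6 = 21240
((A_1 × A_2) × A_3): 59×6 by 6×37 → 59×37, cost 59·6·37 = 13098; cumulative 34338
Total: 34338 scalar multiplications.

34338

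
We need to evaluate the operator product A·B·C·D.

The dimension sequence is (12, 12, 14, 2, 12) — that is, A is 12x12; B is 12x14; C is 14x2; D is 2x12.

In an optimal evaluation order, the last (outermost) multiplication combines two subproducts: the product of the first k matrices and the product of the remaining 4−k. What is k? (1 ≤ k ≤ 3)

Adjacent pairs: AB = 12·12·14 = 2016; BC = 12·14·2 = 336; CD = 14·2·12 = 336.
Length 3: A..C: k=1: 0+336+12·12·2=624; k=2: 2016+0+12·14·2=2352 → min 624 | B..D: k=2: 0+336+12·14·12=2352; k=3: 336+0+12·2·12=624 → min 624.
Top-level splits: k=1: (A..A)·(B..D) → 0+624+12·12·12 = 2352; k=2: (A..B)·(C..D) → 2016+336+12·14·12 = 4368; k=3: (A..C)·(D..D) → 624+0+12·2·12 = 912.
Best split is after C, i.e. k = 3.

3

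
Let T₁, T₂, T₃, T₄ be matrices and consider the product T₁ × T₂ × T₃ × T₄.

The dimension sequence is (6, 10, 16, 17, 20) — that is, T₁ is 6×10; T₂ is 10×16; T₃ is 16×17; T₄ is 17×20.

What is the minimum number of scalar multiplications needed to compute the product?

4632

Adjacent pairs: T₁T₂ = 6·10·16 = 960; T₂T₃ = 10·16·17 = 2720; T₃T₄ = 16·17·20 = 5440.
Length 3: T₁..T₃: k=1: 0+2720+6·10·17=3740; k=2: 960+0+6·16·17=2592 → min 2592 | T₂..T₄: k=2: 0+5440+10·16·20=8640; k=3: 2720+0+10·17·20=6120 → min 6120.
Length 4: T₁..T₄: k=1: 0+6120+6·10·20=7320; k=2: 960+5440+6·16·20=8320; k=3: 2592+0+6·17·20=4632 → min 4632.
Optimal order: (((T₁ × T₂) × T₃) × T₄) with cost 4632.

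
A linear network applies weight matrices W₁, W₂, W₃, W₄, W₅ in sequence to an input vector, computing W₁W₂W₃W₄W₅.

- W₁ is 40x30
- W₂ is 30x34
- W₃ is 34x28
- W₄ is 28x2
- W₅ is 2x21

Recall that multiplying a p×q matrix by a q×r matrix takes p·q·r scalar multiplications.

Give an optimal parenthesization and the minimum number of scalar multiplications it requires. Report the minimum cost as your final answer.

Adjacent pairs: W₁W₂ = 40·30·34 = 40800; W₂W₃ = 30·34·28 = 28560; W₃W₄ = 34·28·2 = 1904; W₄W₅ = 28·2·21 = 1176.
Length 3: W₁..W₃: k=1: 0+28560+40·30·28=62160; k=2: 40800+0+40·34·28=78880 → min 62160 | W₂..W₄: k=2: 0+1904+30·34·2=3944; k=3: 28560+0+30·28·2=30240 → min 3944 | W₃..W₅: k=3: 0+1176+34·28·21=21168; k=4: 1904+0+34·2·21=3332 → min 3332.
Length 4: W₁..W₄: k=1: 0+3944+40·30·2=6344; k=2: 40800+1904+40·34·2=45424; k=3: 62160+0+40·28·2=64400 → min 6344 | W₂..W₅: k=2: 0+3332+30·34·21=24752; k=3: 28560+1176+30·28·21=47376; k=4: 3944+0+30·2·21=5204 → min 5204.
Length 5: W₁..W₅: k=1: 0+5204+40·30·21=30404; k=2: 40800+3332+40·34·21=72692; k=3: 62160+1176+40·28·21=86856; k=4: 6344+0+40·2·21=8024 → min 8024.
Optimal parenthesization: ((W₁(W₂(W₃W₄)))W₅) with cost 8024.

8024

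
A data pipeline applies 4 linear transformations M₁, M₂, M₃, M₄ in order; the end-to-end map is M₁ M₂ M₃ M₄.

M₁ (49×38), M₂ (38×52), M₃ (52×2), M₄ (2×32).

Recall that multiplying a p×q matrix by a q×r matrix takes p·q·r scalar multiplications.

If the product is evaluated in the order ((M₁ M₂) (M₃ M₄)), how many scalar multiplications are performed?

181688

(M₁ M₂): 49×38 by 38×52 → 49×52, cost 49·38·52 = 96824
(M₃ M₄): 52×2 by 2×32 → 52×32, cost 52·2·32 = 3328
((M₁ M₂) (M₃ M₄)): 49×52 by 52×32 → 49×32, cost 49·52·32 = 81536; cumulative 181688
Total: 181688 scalar multiplications.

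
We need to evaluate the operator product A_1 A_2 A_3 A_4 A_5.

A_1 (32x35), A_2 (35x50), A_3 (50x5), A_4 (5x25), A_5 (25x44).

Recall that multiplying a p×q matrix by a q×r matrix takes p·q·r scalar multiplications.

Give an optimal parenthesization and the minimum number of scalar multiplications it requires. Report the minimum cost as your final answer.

26890

Adjacent pairs: A_1A_2 = 32·35·50 = 56000; A_2A_3 = 35·50·5 = 8750; A_3A_4 = 50·5·25 = 6250; A_4A_5 = 5·25·44 = 5500.
Length 3: A_1..A_3: k=1: 0+8750+32·35·5=14350; k=2: 56000+0+32·50·5=64000 → min 14350 | A_2..A_4: k=2: 0+6250+35·50·25=50000; k=3: 8750+0+35·5·25=13125 → min 13125 | A_3..A_5: k=3: 0+5500+50·5·44=16500; k=4: 6250+0+50·25·44=61250 → min 16500.
Length 4: A_1..A_4: k=1: 0+13125+32·35·25=41125; k=2: 56000+6250+32·50·25=102250; k=3: 14350+0+32·5·25=18350 → min 18350 | A_2..A_5: k=2: 0+16500+35·50·44=93500; k=3: 8750+5500+35·5·44=21950; k=4: 13125+0+35·25·44=51625 → min 21950.
Length 5: A_1..A_5: k=1: 0+21950+32·35·44=71230; k=2: 56000+16500+32·50·44=142900; k=3: 14350+5500+32·5·44=26890; k=4: 18350+0+32·25·44=53550 → min 26890.
Optimal parenthesization: ((A_1 (A_2 A_3)) (A_4 A_5)) with cost 26890.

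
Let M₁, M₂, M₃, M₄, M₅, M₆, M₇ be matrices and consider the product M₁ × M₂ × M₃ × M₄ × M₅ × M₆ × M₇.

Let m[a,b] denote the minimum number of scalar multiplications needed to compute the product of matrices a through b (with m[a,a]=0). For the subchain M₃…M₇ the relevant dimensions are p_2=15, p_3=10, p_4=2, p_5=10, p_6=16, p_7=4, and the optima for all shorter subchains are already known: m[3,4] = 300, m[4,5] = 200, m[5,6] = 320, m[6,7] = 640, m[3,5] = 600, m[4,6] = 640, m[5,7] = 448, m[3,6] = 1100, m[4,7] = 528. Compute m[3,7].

868

m[3,7] = min over k∈[3,6] of m[3,k]+m[k+1,7]+p_{2}·p_k·p_{7}.
k=3: 0 + 528 + 15·10·4 = 1128; k=4: 300 + 448 + 15·2·4 = 868; k=5: 600 + 640 + 15·10·4 = 1840; k=6: 1100 + 0 + 15·16·4 = 2060.
Minimum: 868 at k=4.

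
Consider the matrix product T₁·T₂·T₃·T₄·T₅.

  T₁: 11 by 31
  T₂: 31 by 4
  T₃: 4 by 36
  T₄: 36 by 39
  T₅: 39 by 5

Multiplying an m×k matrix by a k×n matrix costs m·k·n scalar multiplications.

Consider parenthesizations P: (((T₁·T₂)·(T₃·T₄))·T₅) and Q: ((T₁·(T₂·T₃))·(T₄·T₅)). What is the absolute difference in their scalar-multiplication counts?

Order P = (((T₁·T₂)·(T₃·T₄))·T₅): (T₁·T₂): 11×31 by 31×4 → 11×4, cost 11·31·4 = 1364; (T₃·T₄): 4×36 by 36×39 → 4×39, cost 4·36·39 = 5616; ((T₁·T₂)·(T₃·T₄)): 11×4 by 4×39 → 11×39, cost 11·4·39 = 1716; cumulative 8696; (((T₁·T₂)·(T₃·T₄))·T₅): 11×39 by 39×5 → 11×5, cost 11·39·5 = 2145; cumulative 10841. Total 10841.
Order Q = ((T₁·(T₂·T₃))·(T₄·T₅)): (T₂·T₃): 31×4 by 4×36 → 31×36, cost 31·4·36 = 4464; (T₁·(T₂·T₃)): 11×31 by 31×36 → 11×36, cost 11·31·36 = 12276; cumulative 16740; (T₄·T₅): 36×39 by 39×5 → 36×5, cost 36·39·5 = 7020; ((T₁·(T₂·T₃))·(T₄·T₅)): 11×36 by 36×5 → 11×5, cost 11·36·5 = 1980; cumulative 25740. Total 25740.
Difference: |10841 − 25740| = 14899.

14899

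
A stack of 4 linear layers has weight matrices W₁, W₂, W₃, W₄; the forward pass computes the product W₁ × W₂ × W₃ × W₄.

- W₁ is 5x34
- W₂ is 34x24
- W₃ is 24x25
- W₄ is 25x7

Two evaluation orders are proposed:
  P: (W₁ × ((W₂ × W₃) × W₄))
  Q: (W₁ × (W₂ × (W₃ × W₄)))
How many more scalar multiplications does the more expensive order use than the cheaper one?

16438

Order P = (W₁ × ((W₂ × W₃) × W₄)): (W₂ × W₃): 34×24 by 24×25 → 34×25, cost 34·24·25 = 20400; ((W₂ × W₃) × W₄): 34×25 by 25×7 → 34×7, cost 34·25·7 = 5950; cumulative 26350; (W₁ × ((W₂ × W₃) × W₄)): 5×34 by 34×7 → 5×7, cost 5·34·7 = 1190; cumulative 27540. Total 27540.
Order Q = (W₁ × (W₂ × (W₃ × W₄))): (W₃ × W₄): 24×25 by 25×7 → 24×7, cost 24·25·7 = 4200; (W₂ × (W₃ × W₄)): 34×24 by 24×7 → 34×7, cost 34·24·7 = 5712; cumulative 9912; (W₁ × (W₂ × (W₃ × W₄))): 5×34 by 34×7 → 5×7, cost 5·34·7 = 1190; cumulative 11102. Total 11102.
Difference: |27540 − 11102| = 16438.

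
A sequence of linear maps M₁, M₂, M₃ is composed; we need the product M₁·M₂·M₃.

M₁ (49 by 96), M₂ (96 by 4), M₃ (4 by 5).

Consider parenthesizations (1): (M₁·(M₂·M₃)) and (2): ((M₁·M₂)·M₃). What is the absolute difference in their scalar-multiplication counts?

Order (1) = (M₁·(M₂·M₃)): (M₂·M₃): 96×4 by 4×5 → 96×5, cost 96·4·5 = 1920; (M₁·(M₂·M₃)): 49×96 by 96×5 → 49×5, cost 49·96·5 = 23520; cumulative 25440. Total 25440.
Order (2) = ((M₁·M₂)·M₃): (M₁·M₂): 49×96 by 96×4 → 49×4, cost 49·96·4 = 18816; ((M₁·M₂)·M₃): 49×4 by 4×5 → 49×5, cost 49·4·5 = 980; cumulative 19796. Total 19796.
Difference: |25440 − 19796| = 5644.

5644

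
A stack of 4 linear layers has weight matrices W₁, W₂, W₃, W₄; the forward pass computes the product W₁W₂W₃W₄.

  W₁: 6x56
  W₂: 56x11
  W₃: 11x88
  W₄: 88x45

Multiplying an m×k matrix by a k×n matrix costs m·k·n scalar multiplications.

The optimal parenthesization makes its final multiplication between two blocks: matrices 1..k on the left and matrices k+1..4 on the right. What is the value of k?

3

Adjacent pairs: W₁W₂ = 6·56·11 = 3696; W₂W₃ = 56·11·88 = 54208; W₃W₄ = 11·88·45 = 43560.
Length 3: W₁..W₃: k=1: 0+54208+6·56·88=83776; k=2: 3696+0+6·11·88=9504 → min 9504 | W₂..W₄: k=2: 0+43560+56·11·45=71280; k=3: 54208+0+56·88·45=275968 → min 71280.
Top-level splits: k=1: (W₁..W₁)·(W₂..W₄) → 0+71280+6·56·45 = 86400; k=2: (W₁..W₂)·(W₃..W₄) → 3696+43560+6·11·45 = 50226; k=3: (W₁..W₃)·(W₄..W₄) → 9504+0+6·88·45 = 33264.
Best split is after W₃, i.e. k = 3.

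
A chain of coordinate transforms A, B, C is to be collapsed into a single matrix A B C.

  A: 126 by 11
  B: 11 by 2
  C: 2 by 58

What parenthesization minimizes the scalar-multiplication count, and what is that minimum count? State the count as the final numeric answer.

(A (B C)): cost 81664.
((A B) C): cost 17388.
Optimal: ((A B) C) with cost 17388.

17388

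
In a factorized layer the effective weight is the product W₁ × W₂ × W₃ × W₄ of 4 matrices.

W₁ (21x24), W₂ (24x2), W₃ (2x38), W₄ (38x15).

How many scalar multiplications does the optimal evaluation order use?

2778

Adjacent pairs: W₁W₂ = 21·24·2 = 1008; W₂W₃ = 24·2·38 = 1824; W₃W₄ = 2·38·15 = 1140.
Length 3: W₁..W₃: k=1: 0+1824+21·24·38=20976; k=2: 1008+0+21·2·38=2604 → min 2604 | W₂..W₄: k=2: 0+1140+24·2·15=1860; k=3: 1824+0+24·38·15=15504 → min 1860.
Length 4: W₁..W₄: k=1: 0+1860+21·24·15=9420; k=2: 1008+1140+21·2·15=2778; k=3: 2604+0+21·38·15=14574 → min 2778.
Optimal order: ((W₁ × W₂) × (W₃ × W₄)) with cost 2778.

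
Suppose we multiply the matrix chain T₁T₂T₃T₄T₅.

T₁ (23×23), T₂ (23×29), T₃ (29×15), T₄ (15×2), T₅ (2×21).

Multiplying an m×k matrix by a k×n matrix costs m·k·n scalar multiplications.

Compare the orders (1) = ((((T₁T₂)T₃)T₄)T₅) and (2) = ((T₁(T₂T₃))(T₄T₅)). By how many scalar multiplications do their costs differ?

1187

Order (1) = ((((T₁T₂)T₃)T₄)T₅): (T₁T₂): 23×23 by 23×29 → 23×29, cost 23·23·29 = 15341; ((T₁T₂)T₃): 23×29 by 29×15 → 23×15, cost 23·29·15 = 10005; cumulative 25346; (((T₁T₂)T₃)T₄): 23×15 by 15×2 → 23×2, cost 23·15·2 = 690; cumulative 26036; ((((T₁T₂)T₃)T₄)T₅): 23×2 by 2×21 → 23×21, cost 23·2·21 = 966; cumulative 27002. Total 27002.
Order (2) = ((T₁(T₂T₃))(T₄T₅)): (T₂T₃): 23×29 by 29×15 → 23×15, cost 23·29·15 = 10005; (T₁(T₂T₃)): 23×23 by 23×15 → 23×15, cost 23·23·15 = 7935; cumulative 17940; (T₄T₅): 15×2 by 2×21 → 15×21, cost 15·2·21 = 630; ((T₁(T₂T₃))(T₄T₅)): 23×15 by 15×21 → 23×21, cost 23·15·21 = 7245; cumulative 25815. Total 25815.
Difference: |27002 − 25815| = 1187.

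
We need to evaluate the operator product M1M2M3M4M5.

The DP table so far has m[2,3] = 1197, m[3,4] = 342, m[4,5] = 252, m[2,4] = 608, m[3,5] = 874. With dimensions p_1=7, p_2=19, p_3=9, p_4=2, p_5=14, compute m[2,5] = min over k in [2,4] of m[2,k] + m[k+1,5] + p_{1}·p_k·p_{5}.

804

m[2,5] = min over k∈[2,4] of m[2,k]+m[k+1,5]+p_{1}·p_k·p_{5}.
k=2: 0 + 874 + 7·19·14 = 2736; k=3: 1197 + 252 + 7·9·14 = 2331; k=4: 608 + 0 + 7·2·14 = 804.
Minimum: 804 at k=4.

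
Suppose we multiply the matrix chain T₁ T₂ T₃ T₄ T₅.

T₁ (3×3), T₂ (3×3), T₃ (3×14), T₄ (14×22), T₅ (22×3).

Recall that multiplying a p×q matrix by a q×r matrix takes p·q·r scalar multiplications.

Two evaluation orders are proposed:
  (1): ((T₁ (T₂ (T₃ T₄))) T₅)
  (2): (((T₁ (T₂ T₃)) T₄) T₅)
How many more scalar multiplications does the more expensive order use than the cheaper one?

144

Order (1) = ((T₁ (T₂ (T₃ T₄))) T₅): (T₃ T₄): 3×14 by 14×22 → 3×22, cost 3·14·22 = 924; (T₂ (T₃ T₄)): 3×3 by 3×22 → 3×22, cost 3·3·22 = 198; cumulative 1122; (T₁ (T₂ (T₃ T₄))): 3×3 by 3×22 → 3×22, cost 3·3·22 = 198; cumulative 1320; ((T₁ (T₂ (T₃ T₄))) T₅): 3×22 by 22×3 → 3×3, cost 3·22·3 = 198; cumulative 1518. Total 1518.
Order (2) = (((T₁ (T₂ T₃)) T₄) T₅): (T₂ T₃): 3×3 by 3×14 → 3×14, cost 3·3·14 = 126; (T₁ (T₂ T₃)): 3×3 by 3×14 → 3×14, cost 3·3·14 = 126; cumulative 252; ((T₁ (T₂ T₃)) T₄): 3×14 by 14×22 → 3×22, cost 3·14·22 = 924; cumulative 1176; (((T₁ (T₂ T₃)) T₄) T₅): 3×22 by 22×3 → 3×3, cost 3·22·3 = 198; cumulative 1374. Total 1374.
Difference: |1518 − 1374| = 144.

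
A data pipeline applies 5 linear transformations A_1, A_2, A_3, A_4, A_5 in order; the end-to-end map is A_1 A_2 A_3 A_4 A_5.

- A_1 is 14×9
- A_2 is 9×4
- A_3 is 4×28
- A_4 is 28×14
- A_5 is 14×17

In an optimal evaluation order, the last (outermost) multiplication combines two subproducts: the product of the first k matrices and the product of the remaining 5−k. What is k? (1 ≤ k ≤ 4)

2

Adjacent pairs: A_1A_2 = 14·9·4 = 504; A_2A_3 = 9·4·28 = 1008; A_3A_4 = 4·28·14 = 1568; A_4A_5 = 28·14·17 = 6664.
Length 3: A_1..A_3: k=1: 0+1008+14·9·28=4536; k=2: 504+0+14·4·28=2072 → min 2072 | A_2..A_4: k=2: 0+1568+9·4·14=2072; k=3: 1008+0+9·28·14=4536 → min 2072 | A_3..A_5: k=3: 0+6664+4·28·17=8568; k=4: 1568+0+4·14·17=2520 → min 2520.
Length 4: A_1..A_4: k=1: 0+2072+14·9·14=3836; k=2: 504+1568+14·4·14=2856; k=3: 2072+0+14·28·14=7560 → min 2856 | A_2..A_5: k=2: 0+2520+9·4·17=3132; k=3: 1008+6664+9·28·17=11956; k=4: 2072+0+9·14·17=4214 → min 3132.
Top-level splits: k=1: (A_1..A_1)·(A_2..A_5) → 0+3132+14·9·17 = 5274; k=2: (A_1..A_2)·(A_3..A_5) → 504+2520+14·4·17 = 3976; k=3: (A_1..A_3)·(A_4..A_5) → 2072+6664+14·28·17 = 15400; k=4: (A_1..A_4)·(A_5..A_5) → 2856+0+14·14·17 = 6188.
Best split is after A_2, i.e. k = 2.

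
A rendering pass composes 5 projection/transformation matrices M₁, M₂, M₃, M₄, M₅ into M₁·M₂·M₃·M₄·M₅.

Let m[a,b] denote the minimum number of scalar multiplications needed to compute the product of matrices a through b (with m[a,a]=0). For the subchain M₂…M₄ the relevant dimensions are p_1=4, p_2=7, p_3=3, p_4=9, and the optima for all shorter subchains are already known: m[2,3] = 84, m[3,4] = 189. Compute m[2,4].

192

m[2,4] = min over k∈[2,3] of m[2,k]+m[k+1,4]+p_{1}·p_k·p_{4}.
k=2: 0 + 189 + 4·7·9 = 441; k=3: 84 + 0 + 4·3·9 = 192.
Minimum: 192 at k=3.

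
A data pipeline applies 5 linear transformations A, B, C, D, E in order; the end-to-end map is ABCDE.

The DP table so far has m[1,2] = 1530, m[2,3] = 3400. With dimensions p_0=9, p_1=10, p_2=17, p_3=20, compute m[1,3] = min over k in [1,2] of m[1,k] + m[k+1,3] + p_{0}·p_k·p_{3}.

4590

m[1,3] = min over k∈[1,2] of m[1,k]+m[k+1,3]+p_{0}·p_k·p_{3}.
k=1: 0 + 3400 + 9·10·20 = 5200; k=2: 1530 + 0 + 9·17·20 = 4590.
Minimum: 4590 at k=2.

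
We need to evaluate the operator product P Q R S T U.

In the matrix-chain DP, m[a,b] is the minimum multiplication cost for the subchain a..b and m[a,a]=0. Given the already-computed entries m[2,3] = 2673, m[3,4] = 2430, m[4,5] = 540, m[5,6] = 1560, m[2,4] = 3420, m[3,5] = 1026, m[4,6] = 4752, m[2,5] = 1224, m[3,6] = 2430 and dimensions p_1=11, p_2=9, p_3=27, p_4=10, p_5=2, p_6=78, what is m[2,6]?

2940

m[2,6] = min over k∈[2,5] of m[2,k]+m[k+1,6]+p_{1}·p_k·p_{6}.
k=2: 0 + 2430 + 11·9·78 = 10152; k=3: 2673 + 4752 + 11·27·78 = 30591; k=4: 3420 + 1560 + 11·10·78 = 13560; k=5: 1224 + 0 + 11·2·78 = 2940.
Minimum: 2940 at k=5.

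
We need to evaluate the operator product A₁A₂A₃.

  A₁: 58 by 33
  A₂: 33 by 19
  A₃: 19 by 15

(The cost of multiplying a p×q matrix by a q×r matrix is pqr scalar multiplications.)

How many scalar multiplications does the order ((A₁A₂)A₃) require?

52896

(A₁A₂): 58×33 by 33×19 → 58×19, cost 58·33·19 = 36366
((A₁A₂)A₃): 58×19 by 19×15 → 58×15, cost 58·19·15 = 16530; cumulative 52896
Total: 52896 scalar multiplications.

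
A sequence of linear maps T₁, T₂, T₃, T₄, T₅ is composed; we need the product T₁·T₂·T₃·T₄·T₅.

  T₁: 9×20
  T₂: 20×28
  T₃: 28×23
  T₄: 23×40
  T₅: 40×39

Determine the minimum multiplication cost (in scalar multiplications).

Adjacent pairs: T₁T₂ = 9·20·28 = 5040; T₂T₃ = 20·28·23 = 12880; T₃T₄ = 28·23·40 = 25760; T₄T₅ = 23·40·39 = 35880.
Length 3: T₁..T₃: k=1: 0+12880+9·20·23=17020; k=2: 5040+0+9·28·23=10836 → min 10836 | T₂..T₄: k=2: 0+25760+20·28·40=48160; k=3: 12880+0+20·23·40=31280 → min 31280 | T₃..T₅: k=3: 0+35880+28·23·39=60996; k=4: 25760+0+28·40·39=69440 → min 60996.
Length 4: T₁..T₄: k=1: 0+31280+9·20·40=38480; k=2: 5040+25760+9·28·40=40880; k=3: 10836+0+9·23·40=19116 → min 19116 | T₂..T₅: k=2: 0+60996+20·28·39=82836; k=3: 12880+35880+20·23·39=66700; k=4: 31280+0+20·40·39=62480 → min 62480.
Length 5: T₁..T₅: k=1: 0+62480+9·20·39=69500; k=2: 5040+60996+9·28·39=75864; k=3: 10836+35880+9·23·39=54789; k=4: 19116+0+9·40·39=33156 → min 33156.
Optimal order: ((((T₁·T₂)·T₃)·T₄)·T₅) with cost 33156.

33156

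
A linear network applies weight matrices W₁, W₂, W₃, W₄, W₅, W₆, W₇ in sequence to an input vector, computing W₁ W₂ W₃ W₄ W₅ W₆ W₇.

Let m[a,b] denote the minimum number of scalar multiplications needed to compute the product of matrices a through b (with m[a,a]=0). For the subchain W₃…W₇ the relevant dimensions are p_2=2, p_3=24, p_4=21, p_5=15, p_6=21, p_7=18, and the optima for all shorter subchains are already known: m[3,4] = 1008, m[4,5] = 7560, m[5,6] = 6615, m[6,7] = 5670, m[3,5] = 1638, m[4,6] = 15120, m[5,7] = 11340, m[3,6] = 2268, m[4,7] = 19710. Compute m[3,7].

m[3,7] = min over k∈[3,6] of m[3,k]+m[k+1,7]+p_{2}·p_k·p_{7}.
k=3: 0 + 19710 + 2·24·18 = 20574; k=4: 1008 + 11340 + 2·21·18 = 13104; k=5: 1638 + 5670 + 2·15·18 = 7848; k=6: 2268 + 0 + 2·21·18 = 3024.
Minimum: 3024 at k=6.

3024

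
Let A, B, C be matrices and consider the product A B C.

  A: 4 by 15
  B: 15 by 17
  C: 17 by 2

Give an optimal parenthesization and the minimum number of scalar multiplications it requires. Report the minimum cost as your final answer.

630

(A (B C)): cost 630.
((A B) C): cost 1156.
Optimal: (A (B C)) with cost 630.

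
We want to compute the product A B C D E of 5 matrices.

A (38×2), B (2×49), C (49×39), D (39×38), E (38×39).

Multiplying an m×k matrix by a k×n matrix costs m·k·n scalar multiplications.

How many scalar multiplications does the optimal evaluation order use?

Adjacent pairs: AB = 38·2·49 = 3724; BC = 2·49·39 = 3822; CD = 49·39·38 = 72618; DE = 39·38·39 = 57798.
Length 3: A..C: k=1: 0+3822+38·2·39=6786; k=2: 3724+0+38·49·39=76342 → min 6786 | B..D: k=2: 0+72618+2·49·38=76342; k=3: 3822+0+2·39·38=6786 → min 6786 | C..E: k=3: 0+57798+49·39·39=132327; k=4: 72618+0+49·38·39=145236 → min 132327.
Length 4: A..D: k=1: 0+6786+38·2·38=9674; k=2: 3724+72618+38·49·38=147098; k=3: 6786+0+38·39·38=63102 → min 9674 | B..E: k=2: 0+132327+2·49·39=136149; k=3: 3822+57798+2·39·39=64662; k=4: 6786+0+2·38·39=9750 → min 9750.
Length 5: A..E: k=1: 0+9750+38·2·39=12714; k=2: 3724+132327+38·49·39=208669; k=3: 6786+57798+38·39·39=122382; k=4: 9674+0+38·38·39=65990 → min 12714.
Optimal order: (A (((B C) D) E)) with cost 12714.

12714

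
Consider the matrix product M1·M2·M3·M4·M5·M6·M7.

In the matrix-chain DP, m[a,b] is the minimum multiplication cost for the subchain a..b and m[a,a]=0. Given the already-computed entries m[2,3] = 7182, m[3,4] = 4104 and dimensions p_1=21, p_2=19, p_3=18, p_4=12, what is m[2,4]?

8892

m[2,4] = min over k∈[2,3] of m[2,k]+m[k+1,4]+p_{1}·p_k·p_{4}.
k=2: 0 + 4104 + 21·19·12 = 8892; k=3: 7182 + 0 + 21·18·12 = 11718.
Minimum: 8892 at k=2.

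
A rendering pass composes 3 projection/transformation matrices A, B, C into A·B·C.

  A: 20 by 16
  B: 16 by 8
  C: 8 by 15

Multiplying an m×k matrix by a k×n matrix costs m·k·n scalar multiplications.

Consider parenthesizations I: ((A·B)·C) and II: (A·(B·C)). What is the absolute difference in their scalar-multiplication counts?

Order I = ((A·B)·C): (A·B): 20×16 by 16×8 → 20×8, cost 20·16·8 = 2560; ((A·B)·C): 20×8 by 8×15 → 20×15, cost 20·8·15 = 2400; cumulative 4960. Total 4960.
Order II = (A·(B·C)): (B·C): 16×8 by 8×15 → 16×15, cost 16·8·15 = 1920; (A·(B·C)): 20×16 by 16×15 → 20×15, cost 20·16·15 = 4800; cumulative 6720. Total 6720.
Difference: |4960 − 6720| = 1760.

1760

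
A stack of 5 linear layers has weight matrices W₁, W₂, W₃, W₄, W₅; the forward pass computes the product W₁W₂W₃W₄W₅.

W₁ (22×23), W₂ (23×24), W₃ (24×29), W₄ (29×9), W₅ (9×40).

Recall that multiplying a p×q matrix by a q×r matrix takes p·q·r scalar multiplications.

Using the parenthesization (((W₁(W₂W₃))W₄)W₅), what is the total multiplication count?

(W₂W₃): 23×24 by 24×29 → 23×29, cost 23·24·29 = 16008
(W₁(W₂W₃)): 22×23 by 23×29 → 22×29, cost 22·23·29 = 14674; cumulative 30682
((W₁(W₂W₃))W₄): 22×29 by 29×9 → 22×9, cost 22·29·9 = 5742; cumulative 36424
(((W₁(W₂W₃))W₄)W₅): 22×9 by 9×40 → 22×40, cost 22·9·40 = 7920; cumulative 44344
Total: 44344 scalar multiplications.

44344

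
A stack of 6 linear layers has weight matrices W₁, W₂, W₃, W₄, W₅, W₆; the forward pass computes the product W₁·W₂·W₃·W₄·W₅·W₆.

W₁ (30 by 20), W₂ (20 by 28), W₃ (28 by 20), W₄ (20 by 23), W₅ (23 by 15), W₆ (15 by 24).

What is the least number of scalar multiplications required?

43500

Adjacent pairs: W₁W₂ = 30·20·28 = 16800; W₂W₃ = 20·28·20 = 11200; W₃W₄ = 28·20·23 = 12880; W₄W₅ = 20·23·15 = 6900; W₅W₆ = 23·15·24 = 8280.
Length 3: W₁..W₃: k=1: 0+11200+30·20·20=23200; k=2: 16800+0+30·28·20=33600 → min 23200 | W₂..W₄: k=2: 0+12880+20·28·23=25760; k=3: 11200+0+20·20·23=20400 → min 20400 | W₃..W₅: k=3: 0+6900+28·20·15=15300; k=4: 12880+0+28·23·15=22540 → min 15300 | W₄..W₆: k=4: 0+8280+20·23·24=19320; k=5: 6900+0+20·15·24=14100 → min 14100.
Length 4: W₁..W₄: k=1: 0+20400+30·20·23=34200; k=2: 16800+12880+30·28·23=49000; k=3: 23200+0+30·20·23=37000 → min 34200 | W₂..W₅: k=2: 0+15300+20·28·15=23700; k=3: 11200+6900+20·20·15=24100; k=4: 20400+0+20·23·15=27300 → min 23700 | W₃..W₆: k=3: 0+14100+28·20·24=27540; k=4: 12880+8280+28·23·24=36616; k=5: 15300+0+28·15·24=25380 → min 25380.
Length 5: W₁..W₅: k=1: 0+23700+30·20·15=32700; k=2: 16800+15300+30·28·15=44700; k=3: 23200+6900+30·20·15=39100; k=4: 34200+0+30·23·15=44550 → min 32700 | W₂..W₆: k=2: 0+25380+20·28·24=38820; k=3: 11200+14100+20·20·24=34900; k=4: 20400+8280+20·23·24=39720; k=5: 23700+0+20·15·24=30900 → min 30900.
Length 6: W₁..W₆: k=1: 0+30900+30·20·24=45300; k=2: 16800+25380+30·28·24=62340; k=3: 23200+14100+30·20·24=51700; k=4: 34200+8280+30·23·24=59040; k=5: 32700+0+30·15·24=43500 → min 43500.
Optimal order: ((W₁·(W₂·(W₃·(W₄·W₅))))·W₆) with cost 43500.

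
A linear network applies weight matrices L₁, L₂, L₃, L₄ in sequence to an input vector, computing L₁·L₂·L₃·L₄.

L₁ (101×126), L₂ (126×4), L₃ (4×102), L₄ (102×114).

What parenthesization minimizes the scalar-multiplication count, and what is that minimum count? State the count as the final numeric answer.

Adjacent pairs: L₁L₂ = 101·126·4 = 50904; L₂L₃ = 126·4·102 = 51408; L₃L₄ = 4·102·114 = 46512.
Length 3: L₁..L₃: k=1: 0+51408+101·126·102=1349460; k=2: 50904+0+101·4·102=92112 → min 92112 | L₂..L₄: k=2: 0+46512+126·4·114=103968; k=3: 51408+0+126·102·114=1516536 → min 103968.
Length 4: L₁..L₄: k=1: 0+103968+101·126·114=1554732; k=2: 50904+46512+101·4·114=143472; k=3: 92112+0+101·102·114=1266540 → min 143472.
Optimal parenthesization: ((L₁·L₂)·(L₃·L₄)) with cost 143472.

143472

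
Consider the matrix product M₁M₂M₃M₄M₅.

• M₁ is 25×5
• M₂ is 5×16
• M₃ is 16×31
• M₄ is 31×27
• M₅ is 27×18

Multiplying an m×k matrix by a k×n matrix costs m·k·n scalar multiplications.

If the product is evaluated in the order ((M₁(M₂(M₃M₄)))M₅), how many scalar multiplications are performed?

31077

(M₃M₄): 16×31 by 31×27 → 16×27, cost 16·31·27 = 13392
(M₂(M₃M₄)): 5×16 by 16×27 → 5×27, cost 5·16·27 = 2160; cumulative 15552
(M₁(M₂(M₃M₄))): 25×5 by 5×27 → 25×27, cost 25·5·27 = 3375; cumulative 18927
((M₁(M₂(M₃M₄)))M₅): 25×27 by 27×18 → 25×18, cost 25·27·18 = 12150; cumulative 31077
Total: 31077 scalar multiplications.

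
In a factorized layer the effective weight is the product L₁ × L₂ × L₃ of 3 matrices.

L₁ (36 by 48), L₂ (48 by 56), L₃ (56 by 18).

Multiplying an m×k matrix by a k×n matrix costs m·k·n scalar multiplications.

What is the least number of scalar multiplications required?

79488

Order (L₁ × (L₂ × L₃)): (L₂ × L₃): 48×56 by 56×18 → 48×18, cost 48·56·18 = 48384; (L₁ × (L₂ × L₃)): 36×48 by 48×18 → 36×18, cost 36·48·18 = 31104; cumulative 79488. Total 79488.
Order ((L₁ × L₂) × L₃): (L₁ × L₂): 36×48 by 48×56 → 36×56, cost 36·48·56 = 96768; ((L₁ × L₂) × L₃): 36×56 by 56×18 → 36×18, cost 36·56·18 = 36288; cumulative 133056. Total 133056.
Minimum: 79488.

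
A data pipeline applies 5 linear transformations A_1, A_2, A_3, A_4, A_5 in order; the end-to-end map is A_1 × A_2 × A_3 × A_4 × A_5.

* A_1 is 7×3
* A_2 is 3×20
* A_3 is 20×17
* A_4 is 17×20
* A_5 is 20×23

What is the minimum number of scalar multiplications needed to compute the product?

Adjacent pairs: A_1A_2 = 7·3·20 = 420; A_2A_3 = 3·20·17 = 1020; A_3A_4 = 20·17·20 = 6800; A_4A_5 = 17·20·23 = 7820.
Length 3: A_1..A_3: k=1: 0+1020+7·3·17=1377; k=2: 420+0+7·20·17=2800 → min 1377 | A_2..A_4: k=2: 0+6800+3·20·20=8000; k=3: 1020+0+3·17·20=2040 → min 2040 | A_3..A_5: k=3: 0+7820+20·17·23=15640; k=4: 6800+0+20·20·23=16000 → min 15640.
Length 4: A_1..A_4: k=1: 0+2040+7·3·20=2460; k=2: 420+6800+7·20·20=10020; k=3: 1377+0+7·17·20=3757 → min 2460 | A_2..A_5: k=2: 0+15640+3·20·23=17020; k=3: 1020+7820+3·17·23=10013; k=4: 2040+0+3·20·23=3420 → min 3420.
Length 5: A_1..A_5: k=1: 0+3420+7·3·23=3903; k=2: 420+15640+7·20·23=19280; k=3: 1377+7820+7·17·23=11934; k=4: 2460+0+7·20·23=5680 → min 3903.
Optimal order: (A_1 × (((A_2 × A_3) × A_4) × A_5)) with cost 3903.

3903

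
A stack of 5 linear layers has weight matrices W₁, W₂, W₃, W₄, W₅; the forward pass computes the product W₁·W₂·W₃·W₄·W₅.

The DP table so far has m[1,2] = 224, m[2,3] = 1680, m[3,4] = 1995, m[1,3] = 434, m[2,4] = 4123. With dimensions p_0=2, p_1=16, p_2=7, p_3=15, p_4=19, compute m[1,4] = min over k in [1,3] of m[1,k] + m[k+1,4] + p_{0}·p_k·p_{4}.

1004

m[1,4] = min over k∈[1,3] of m[1,k]+m[k+1,4]+p_{0}·p_k·p_{4}.
k=1: 0 + 4123 + 2·16·19 = 4731; k=2: 224 + 1995 + 2·7·19 = 2485; k=3: 434 + 0 + 2·15·19 = 1004.
Minimum: 1004 at k=3.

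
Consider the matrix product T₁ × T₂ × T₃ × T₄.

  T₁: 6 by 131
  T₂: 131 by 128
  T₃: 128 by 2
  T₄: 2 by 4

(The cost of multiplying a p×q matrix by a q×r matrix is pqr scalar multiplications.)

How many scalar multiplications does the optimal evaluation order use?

35156

Adjacent pairs: T₁T₂ = 6·131·128 = 100608; T₂T₃ = 131·128·2 = 33536; T₃T₄ = 128·2·4 = 1024.
Length 3: T₁..T₃: k=1: 0+33536+6·131·2=35108; k=2: 100608+0+6·128·2=102144 → min 35108 | T₂..T₄: k=2: 0+1024+131·128·4=68096; k=3: 33536+0+131·2·4=34584 → min 34584.
Length 4: T₁..T₄: k=1: 0+34584+6·131·4=37728; k=2: 100608+1024+6·128·4=104704; k=3: 35108+0+6·2·4=35156 → min 35156.
Optimal order: ((T₁ × (T₂ × T₃)) × T₄) with cost 35156.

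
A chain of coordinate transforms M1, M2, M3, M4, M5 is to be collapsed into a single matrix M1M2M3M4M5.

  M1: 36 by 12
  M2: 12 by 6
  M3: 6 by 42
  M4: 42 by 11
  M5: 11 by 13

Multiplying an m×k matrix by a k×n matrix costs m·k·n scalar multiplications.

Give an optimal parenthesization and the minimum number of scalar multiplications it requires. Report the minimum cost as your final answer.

9030

Adjacent pairs: M1M2 = 36·12·6 = 2592; M2M3 = 12·6·42 = 3024; M3M4 = 6·42·11 = 2772; M4M5 = 42·11·13 = 6006.
Length 3: M1..M3: k=1: 0+3024+36·12·42=21168; k=2: 2592+0+36·6·42=11664 → min 11664 | M2..M4: k=2: 0+2772+12·6·11=3564; k=3: 3024+0+12·42·11=8568 → min 3564 | M3..M5: k=3: 0+6006+6·42·13=9282; k=4: 2772+0+6·11·13=3630 → min 3630.
Length 4: M1..M4: k=1: 0+3564+36·12·11=8316; k=2: 2592+2772+36·6·11=7740; k=3: 11664+0+36·42·11=28296 → min 7740 | M2..M5: k=2: 0+3630+12·6·13=4566; k=3: 3024+6006+12·42·13=15582; k=4: 3564+0+12·11·13=5280 → min 4566.
Length 5: M1..M5: k=1: 0+4566+36·12·13=10182; k=2: 2592+3630+36·6·13=9030; k=3: 11664+6006+36·42·13=37326; k=4: 7740+0+36·11·13=12888 → min 9030.
Optimal parenthesization: ((M1M2)((M3M4)M5)) with cost 9030.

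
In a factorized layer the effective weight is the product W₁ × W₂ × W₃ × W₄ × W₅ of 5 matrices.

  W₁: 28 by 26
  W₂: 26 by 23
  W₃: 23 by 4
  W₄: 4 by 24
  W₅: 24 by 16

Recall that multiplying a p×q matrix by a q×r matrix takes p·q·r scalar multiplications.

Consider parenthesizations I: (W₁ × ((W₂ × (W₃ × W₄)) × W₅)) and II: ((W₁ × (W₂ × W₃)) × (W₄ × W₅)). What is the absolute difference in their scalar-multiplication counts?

Order I = (W₁ × ((W₂ × (W₃ × W₄)) × W₅)): (W₃ × W₄): 23×4 by 4×24 → 23×24, cost 23·4·24 = 2208; (W₂ × (W₃ × W₄)): 26×23 by 23×24 → 26×24, cost 26·23·24 = 14352; cumulative 16560; ((W₂ × (W₃ × W₄)) × W₅): 26×24 by 24×16 → 26×16, cost 26·24·16 = 9984; cumulative 26544; (W₁ × ((W₂ × (W₃ × W₄)) × W₅)): 28×26 by 26×16 → 28×16, cost 28·26·16 = 11648; cumulative 38192. Total 38192.
Order II = ((W₁ × (W₂ × W₃)) × (W₄ × W₅)): (W₂ × W₃): 26×23 by 23×4 → 26×4, cost 26·23·4 = 2392; (W₁ × (W₂ × W₃)): 28×26 by 26×4 → 28×4, cost 28·26·4 = 2912; cumulative 5304; (W₄ × W₅): 4×24 by 24×16 → 4×16, cost 4·24·16 = 1536; ((W₁ × (W₂ × W₃)) × (W₄ × W₅)): 28×4 by 4×16 → 28×16, cost 28·4·16 = 1792; cumulative 8632. Total 8632.
Difference: |38192 − 8632| = 29560.

29560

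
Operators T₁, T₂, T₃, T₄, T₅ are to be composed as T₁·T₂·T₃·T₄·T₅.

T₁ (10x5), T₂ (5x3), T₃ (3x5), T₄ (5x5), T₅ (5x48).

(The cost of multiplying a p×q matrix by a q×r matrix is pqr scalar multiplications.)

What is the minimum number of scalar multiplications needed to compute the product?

Adjacent pairs: T₁T₂ = 10·5·3 = 150; T₂T₃ = 5·3·5 = 75; T₃T₄ = 3·5·5 = 75; T₄T₅ = 5·5·48 = 1200.
Length 3: T₁..T₃: k=1: 0+75+10·5·5=325; k=2: 150+0+10·3·5=300 → min 300 | T₂..T₄: k=2: 0+75+5·3·5=150; k=3: 75+0+5·5·5=200 → min 150 | T₃..T₅: k=3: 0+1200+3·5·48=1920; k=4: 75+0+3·5·48=795 → min 795.
Length 4: T₁..T₄: k=1: 0+150+10·5·5=400; k=2: 150+75+10·3·5=375; k=3: 300+0+10·5·5=550 → min 375 | T₂..T₅: k=2: 0+795+5·3·48=1515; k=3: 75+1200+5·5·48=2475; k=4: 150+0+5·5·48=1350 → min 1350.
Length 5: T₁..T₅: k=1: 0+1350+10·5·48=3750; k=2: 150+795+10·3·48=2385; k=3: 300+1200+10·5·48=3900; k=4: 375+0+10·5·48=2775 → min 2385.
Optimal order: ((T₁·T₂)·((T₃·T₄)·T₅)) with cost 2385.

2385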